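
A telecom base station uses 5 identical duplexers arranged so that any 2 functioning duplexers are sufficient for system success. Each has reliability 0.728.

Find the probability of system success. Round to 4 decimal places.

0.9786

R = Σ_{i=2}^{5} C(5,i) p^i (1−p)^{5−i} with p = 0.728
C(5,2)·0.728^2·0.272^3 = 0.106652
C(5,3)·0.728^3·0.272^2 = 0.285451
C(5,4)·0.728^4·0.272^1 = 0.382001
C(5,5)·0.728^5·0.272^0 = 0.204483
Sum = 0.9786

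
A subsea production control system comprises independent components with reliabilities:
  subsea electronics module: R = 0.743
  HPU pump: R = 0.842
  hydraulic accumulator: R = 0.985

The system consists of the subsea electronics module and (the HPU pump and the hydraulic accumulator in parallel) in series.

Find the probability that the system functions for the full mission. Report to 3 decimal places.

Parallel (HPU pump and hydraulic accumulator): 1 − (1 − 0.84200)(1 − 0.98500) = 0.99763
Series (subsea electronics module and [0.99763]): 0.74300 × 0.99763 = 0.741

0.741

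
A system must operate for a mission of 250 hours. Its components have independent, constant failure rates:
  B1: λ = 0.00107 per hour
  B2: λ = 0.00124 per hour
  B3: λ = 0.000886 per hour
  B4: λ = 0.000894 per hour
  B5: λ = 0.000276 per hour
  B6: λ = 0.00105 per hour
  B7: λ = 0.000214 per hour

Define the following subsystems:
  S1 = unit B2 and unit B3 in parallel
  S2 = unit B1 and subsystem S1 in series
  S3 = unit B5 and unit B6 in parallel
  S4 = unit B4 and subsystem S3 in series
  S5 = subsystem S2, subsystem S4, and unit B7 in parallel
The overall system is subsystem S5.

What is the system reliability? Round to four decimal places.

R(B1) = exp(−0.00107 × 250) = 0.765290
R(B2) = exp(−0.00124 × 250) = 0.733447
R(B3) = exp(−0.000886 × 250) = 0.801316
R(B4) = exp(−0.000894 × 250) = 0.799715
R(B5) = exp(−0.000276 × 250) = 0.933327
R(B6) = exp(−0.00105 × 250) = 0.769126
R(B7) = exp(−0.000214 × 250) = 0.947906
Parallel (B2 and B3): 1 − (1 − 0.733447)(1 − 0.801316) = 0.947040
Series (B1 and [0.947040]): 0.765290 × 0.947040 = 0.724760
Parallel (B5 and B6): 1 − (1 − 0.933327)(1 − 0.769126) = 0.984607
Series (B4 and [0.984607]): 0.799715 × 0.984607 = 0.787405
Parallel ([0.724760], [0.787405], and B7): 1 − (1 − 0.724760)(1 − 0.787405)(1 − 0.947906) = 0.9970

0.9970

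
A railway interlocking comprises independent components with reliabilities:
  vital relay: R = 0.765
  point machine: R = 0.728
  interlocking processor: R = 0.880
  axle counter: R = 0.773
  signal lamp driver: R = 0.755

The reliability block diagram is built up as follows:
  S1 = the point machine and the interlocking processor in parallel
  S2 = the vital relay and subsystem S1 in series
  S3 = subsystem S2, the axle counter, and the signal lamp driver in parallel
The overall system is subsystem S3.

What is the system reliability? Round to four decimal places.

0.9855

Parallel (point machine and interlocking processor): 1 − (1 − 0.728000)(1 − 0.880000) = 0.967360
Series (vital relay and [0.967360]): 0.765000 × 0.967360 = 0.740030
Parallel ([0.740030], axle counter, and signal lamp driver): 1 − (1 − 0.740030)(1 − 0.773000)(1 − 0.755000) = 0.9855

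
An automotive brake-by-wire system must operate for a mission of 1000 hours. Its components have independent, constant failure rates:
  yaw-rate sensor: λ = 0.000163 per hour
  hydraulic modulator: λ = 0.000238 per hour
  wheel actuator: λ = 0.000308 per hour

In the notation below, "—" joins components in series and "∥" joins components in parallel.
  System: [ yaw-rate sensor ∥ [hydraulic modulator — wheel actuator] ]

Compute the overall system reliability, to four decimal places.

0.9367

R(yaw-rate sensor) = exp(−0.000163 × 1000) = 0.849591
R(hydraulic modulator) = exp(−0.000238 × 1000) = 0.788203
R(wheel actuator) = exp(−0.000308 × 1000) = 0.734915
Series (hydraulic modulator and wheel actuator): 0.788203 × 0.734915 = 0.579262
Parallel (yaw-rate sensor and [0.579262]): 1 − (1 − 0.849591)(1 − 0.579262) = 0.9367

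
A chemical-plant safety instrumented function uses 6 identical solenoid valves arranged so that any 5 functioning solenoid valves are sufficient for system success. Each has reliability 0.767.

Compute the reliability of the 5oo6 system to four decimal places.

0.5747

R = Σ_{i=5}^{6} C(6,i) p^i (1−p)^{6−i} with p = 0.767
C(6,5)·0.767^5·0.233^1 = 0.371094
C(6,6)·0.767^6·0.233^0 = 0.203597
Sum = 0.5747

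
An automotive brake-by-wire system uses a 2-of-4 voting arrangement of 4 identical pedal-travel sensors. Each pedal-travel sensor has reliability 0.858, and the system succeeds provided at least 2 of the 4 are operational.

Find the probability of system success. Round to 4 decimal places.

0.9898

R = Σ_{i=2}^{4} C(4,i) p^i (1−p)^{4−i} with p = 0.858
C(4,2)·0.858^2·0.142^2 = 0.089064
C(4,3)·0.858^3·0.142^1 = 0.358765
C(4,4)·0.858^4·0.142^0 = 0.541937
Sum = 0.9898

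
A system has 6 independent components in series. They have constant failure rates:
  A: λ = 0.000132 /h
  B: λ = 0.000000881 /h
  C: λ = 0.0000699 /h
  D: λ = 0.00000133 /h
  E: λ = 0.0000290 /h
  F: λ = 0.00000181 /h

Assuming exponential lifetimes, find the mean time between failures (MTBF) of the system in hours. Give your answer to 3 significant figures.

Series of exponential components: λ_sys = Σ λ_i
λ_sys = 0.000132 + 0.000000881 + 0.0000699 + 0.00000133 + 0.0000290 + 0.00000181 = 2.3492e-04 /h
MTBF = 1 / λ_sys = 4260 h

4260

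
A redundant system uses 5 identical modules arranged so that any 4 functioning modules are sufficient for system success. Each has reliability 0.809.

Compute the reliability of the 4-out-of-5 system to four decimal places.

0.7556

R = Σ_{i=4}^{5} C(5,i) p^i (1−p)^{5−i} with p = 0.809
C(5,4)·0.809^4·0.191^1 = 0.409070
C(5,5)·0.809^5·0.191^0 = 0.346531
Sum = 0.7556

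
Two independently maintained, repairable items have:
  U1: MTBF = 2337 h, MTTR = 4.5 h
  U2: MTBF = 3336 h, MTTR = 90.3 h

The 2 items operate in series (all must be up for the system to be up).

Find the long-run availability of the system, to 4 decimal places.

A(U1) = MTBF/(MTBF+MTTR) = 2337/(2337+4.5) = 0.998078
A(U2) = MTBF/(MTBF+MTTR) = 3336/(3336+90.3) = 0.973645
Series availability: 0.998078 × 0.973645 = 0.9718

0.9718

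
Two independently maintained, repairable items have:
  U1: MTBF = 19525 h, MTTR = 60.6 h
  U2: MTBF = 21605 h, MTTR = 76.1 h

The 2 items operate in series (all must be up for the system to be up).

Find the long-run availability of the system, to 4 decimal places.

A(U1) = MTBF/(MTBF+MTTR) = 19525/(19525+60.6) = 0.996906
A(U2) = MTBF/(MTBF+MTTR) = 21605/(21605+76.1) = 0.996490
Series availability: 0.996906 × 0.996490 = 0.9934

0.9934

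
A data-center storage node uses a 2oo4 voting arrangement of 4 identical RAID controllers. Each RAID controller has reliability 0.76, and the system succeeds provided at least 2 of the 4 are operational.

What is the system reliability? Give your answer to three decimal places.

0.955

R = Σ_{i=2}^{4} C(4,i) p^i (1−p)^{4−i} with p = 0.76
C(4,2)·0.76^2·0.24^2 = 0.19962
C(4,3)·0.76^3·0.24^1 = 0.42142
C(4,4)·0.76^4·0.24^0 = 0.33362
Sum = 0.955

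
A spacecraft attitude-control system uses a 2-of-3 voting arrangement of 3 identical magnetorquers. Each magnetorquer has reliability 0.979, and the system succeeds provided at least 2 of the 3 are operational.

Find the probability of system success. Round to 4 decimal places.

0.9987

R = Σ_{i=2}^{3} C(3,i) p^i (1−p)^{3−i} with p = 0.979
C(3,2)·0.979^2·0.021^1 = 0.060382
C(3,3)·0.979^3·0.021^0 = 0.938314
Sum = 0.9987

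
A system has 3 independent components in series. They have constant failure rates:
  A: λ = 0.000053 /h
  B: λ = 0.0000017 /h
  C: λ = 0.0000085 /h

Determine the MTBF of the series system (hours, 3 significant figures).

Series of exponential components: λ_sys = Σ λ_i
λ_sys = 0.000053 + 0.0000017 + 0.0000085 = 6.3200e-05 /h
MTBF = 1 / λ_sys = 15800 h

15800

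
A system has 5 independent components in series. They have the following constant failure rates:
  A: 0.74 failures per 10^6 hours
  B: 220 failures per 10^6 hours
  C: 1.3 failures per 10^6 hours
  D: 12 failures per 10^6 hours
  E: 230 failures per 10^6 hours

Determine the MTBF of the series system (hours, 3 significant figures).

Series of exponential components: λ_sys = Σ λ_i
λ_sys = 0.00000074 + 0.00022 + 0.0000013 + 0.000012 + 0.00023 = 4.6404e-04 /h
MTBF = 1 / λ_sys = 2150 h

2150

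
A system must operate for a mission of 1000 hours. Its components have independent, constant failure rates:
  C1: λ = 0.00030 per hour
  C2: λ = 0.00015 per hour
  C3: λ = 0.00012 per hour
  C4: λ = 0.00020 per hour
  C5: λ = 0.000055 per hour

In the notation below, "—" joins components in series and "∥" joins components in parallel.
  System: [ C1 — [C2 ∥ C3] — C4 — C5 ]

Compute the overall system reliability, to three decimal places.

R(C1) = exp(−0.00030 × 1000) = 0.74082
R(C2) = exp(−0.00015 × 1000) = 0.86071
R(C3) = exp(−0.00012 × 1000) = 0.88692
R(C4) = exp(−0.00020 × 1000) = 0.81873
R(C5) = exp(−0.000055 × 1000) = 0.94649
Parallel (C2 and C3): 1 − (1 − 0.86071)(1 − 0.88692) = 0.98425
Series (C1, [0.98425], C4, and C5): 0.74082 × 0.98425 × 0.81873 × 0.94649 = 0.565

0.565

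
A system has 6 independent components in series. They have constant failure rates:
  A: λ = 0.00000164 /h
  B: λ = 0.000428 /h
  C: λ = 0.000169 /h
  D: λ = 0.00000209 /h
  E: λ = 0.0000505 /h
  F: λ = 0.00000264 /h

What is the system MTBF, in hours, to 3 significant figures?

1530

Series of exponential components: λ_sys = Σ λ_i
λ_sys = 0.00000164 + 0.000428 + 0.000169 + 0.00000209 + 0.0000505 + 0.00000264 = 6.5387e-04 /h
MTBF = 1 / λ_sys = 1530 h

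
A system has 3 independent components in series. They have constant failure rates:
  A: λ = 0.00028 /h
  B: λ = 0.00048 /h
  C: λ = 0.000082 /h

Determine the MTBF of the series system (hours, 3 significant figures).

1190

Series of exponential components: λ_sys = Σ λ_i
λ_sys = 0.00028 + 0.00048 + 0.000082 = 8.4200e-04 /h
MTBF = 1 / λ_sys = 1190 h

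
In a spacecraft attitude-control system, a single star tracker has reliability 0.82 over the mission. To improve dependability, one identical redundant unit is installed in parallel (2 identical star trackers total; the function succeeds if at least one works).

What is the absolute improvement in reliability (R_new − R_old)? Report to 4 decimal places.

R_before = 0.82
R_after = 1 − (1 − 0.82)^2 = 0.9676
ΔR = 0.9676 − 0.82 = 0.1476

0.1476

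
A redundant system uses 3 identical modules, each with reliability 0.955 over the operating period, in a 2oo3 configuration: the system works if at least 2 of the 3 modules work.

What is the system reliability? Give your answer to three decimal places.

R = Σ_{i=2}^{3} C(3,i) p^i (1−p)^{3−i} with p = 0.955
C(3,2)·0.955^2·0.045^1 = 0.12312
C(3,3)·0.955^3·0.045^0 = 0.87098
Sum = 0.994

0.994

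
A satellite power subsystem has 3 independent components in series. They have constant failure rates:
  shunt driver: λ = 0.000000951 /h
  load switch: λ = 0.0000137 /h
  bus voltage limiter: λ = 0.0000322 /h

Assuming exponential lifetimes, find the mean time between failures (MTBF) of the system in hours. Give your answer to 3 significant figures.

21300

Series of exponential components: λ_sys = Σ λ_i
λ_sys = 0.000000951 + 0.0000137 + 0.0000322 = 4.6851e-05 /h
MTBF = 1 / λ_sys = 21300 h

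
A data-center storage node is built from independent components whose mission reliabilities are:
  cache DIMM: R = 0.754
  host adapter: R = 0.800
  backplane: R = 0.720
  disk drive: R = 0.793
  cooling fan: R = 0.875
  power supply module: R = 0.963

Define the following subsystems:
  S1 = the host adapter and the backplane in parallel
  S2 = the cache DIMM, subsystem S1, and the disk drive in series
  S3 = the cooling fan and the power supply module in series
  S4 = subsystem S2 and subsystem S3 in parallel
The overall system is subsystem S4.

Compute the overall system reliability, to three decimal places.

Parallel (host adapter and backplane): 1 − (1 − 0.80000)(1 − 0.72000) = 0.94400
Series (cache DIMM, [0.94400], and disk drive): 0.75400 × 0.94400 × 0.79300 = 0.56444
Series (cooling fan and power supply module): 0.87500 × 0.96300 = 0.84263
Parallel ([0.56444] and [0.84263]): 1 − (1 − 0.56444)(1 − 0.84263) = 0.931

0.931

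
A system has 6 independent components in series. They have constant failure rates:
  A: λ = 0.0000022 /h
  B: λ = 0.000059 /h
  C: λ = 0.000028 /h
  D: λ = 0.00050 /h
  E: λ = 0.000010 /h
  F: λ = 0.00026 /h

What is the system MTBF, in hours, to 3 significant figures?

1160

Series of exponential components: λ_sys = Σ λ_i
λ_sys = 0.0000022 + 0.000059 + 0.000028 + 0.00050 + 0.000010 + 0.00026 = 8.5920e-04 /h
MTBF = 1 / λ_sys = 1160 h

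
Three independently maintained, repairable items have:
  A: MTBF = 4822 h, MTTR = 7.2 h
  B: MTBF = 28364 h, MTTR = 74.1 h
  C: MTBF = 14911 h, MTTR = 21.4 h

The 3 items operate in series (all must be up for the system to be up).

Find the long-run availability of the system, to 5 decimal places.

A(A) = MTBF/(MTBF+MTTR) = 4822/(4822+7.2) = 0.998509
A(B) = MTBF/(MTBF+MTTR) = 28364/(28364+74.1) = 0.997394
A(C) = MTBF/(MTBF+MTTR) = 14911/(14911+21.4) = 0.998567
Series availability: 0.998509 × 0.997394 × 0.998567 = 0.99448

0.99448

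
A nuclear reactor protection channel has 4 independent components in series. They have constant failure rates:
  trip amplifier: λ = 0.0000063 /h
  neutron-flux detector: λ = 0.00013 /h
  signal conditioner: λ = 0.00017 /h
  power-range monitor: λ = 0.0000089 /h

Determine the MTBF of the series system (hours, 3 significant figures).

Series of exponential components: λ_sys = Σ λ_i
λ_sys = 0.0000063 + 0.00013 + 0.00017 + 0.0000089 = 3.1520e-04 /h
MTBF = 1 / λ_sys = 3170 h

3170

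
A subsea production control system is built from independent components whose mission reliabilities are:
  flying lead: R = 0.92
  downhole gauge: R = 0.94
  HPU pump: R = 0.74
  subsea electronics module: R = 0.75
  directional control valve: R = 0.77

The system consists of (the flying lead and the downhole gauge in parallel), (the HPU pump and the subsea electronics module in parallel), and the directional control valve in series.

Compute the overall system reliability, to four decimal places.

Parallel (flying lead and downhole gauge): 1 − (1 − 0.920000)(1 − 0.940000) = 0.995200
Parallel (HPU pump and subsea electronics module): 1 − (1 − 0.740000)(1 − 0.750000) = 0.935000
Series ([0.995200], [0.935000], and directional control valve): 0.995200 × 0.935000 × 0.770000 = 0.7165

0.7165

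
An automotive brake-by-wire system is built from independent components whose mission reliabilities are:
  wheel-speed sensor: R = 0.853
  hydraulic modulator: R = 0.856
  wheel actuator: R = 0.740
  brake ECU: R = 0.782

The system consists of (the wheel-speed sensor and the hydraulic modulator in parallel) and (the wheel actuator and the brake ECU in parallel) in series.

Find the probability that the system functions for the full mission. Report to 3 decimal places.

Parallel (wheel-speed sensor and hydraulic modulator): 1 − (1 − 0.85300)(1 − 0.85600) = 0.97883
Parallel (wheel actuator and brake ECU): 1 − (1 − 0.74000)(1 − 0.78200) = 0.94332
Series ([0.97883] and [0.94332]): 0.97883 × 0.94332 = 0.923

0.923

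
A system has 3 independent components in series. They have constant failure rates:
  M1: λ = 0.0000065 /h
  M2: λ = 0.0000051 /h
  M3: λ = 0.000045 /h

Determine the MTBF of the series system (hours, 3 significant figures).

Series of exponential components: λ_sys = Σ λ_i
λ_sys = 0.0000065 + 0.0000051 + 0.000045 = 5.6600e-05 /h
MTBF = 1 / λ_sys = 17700 h

17700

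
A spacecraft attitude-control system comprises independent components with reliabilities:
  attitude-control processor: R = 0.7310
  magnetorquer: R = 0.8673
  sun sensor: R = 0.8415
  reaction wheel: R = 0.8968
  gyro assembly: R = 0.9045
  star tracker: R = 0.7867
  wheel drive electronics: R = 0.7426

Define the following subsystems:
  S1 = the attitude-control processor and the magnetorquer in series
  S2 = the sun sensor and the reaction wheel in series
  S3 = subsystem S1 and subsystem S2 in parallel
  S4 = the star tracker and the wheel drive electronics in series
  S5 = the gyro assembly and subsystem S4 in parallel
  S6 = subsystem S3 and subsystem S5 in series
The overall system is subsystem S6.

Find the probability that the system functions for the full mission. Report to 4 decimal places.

0.8741

Series (attitude-control processor and magnetorquer): 0.731000 × 0.867300 = 0.633996
Series (sun sensor and reaction wheel): 0.841500 × 0.896800 = 0.754657
Parallel ([0.633996] and [0.754657]): 1 − (1 − 0.633996)(1 − 0.754657) = 0.910203
Series (star tracker and wheel drive electronics): 0.786700 × 0.742600 = 0.584203
Parallel (gyro assembly and [0.584203]): 1 − (1 − 0.904500)(1 − 0.584203) = 0.960291
Series ([0.910203] and [0.960291]): 0.910203 × 0.960291 = 0.8741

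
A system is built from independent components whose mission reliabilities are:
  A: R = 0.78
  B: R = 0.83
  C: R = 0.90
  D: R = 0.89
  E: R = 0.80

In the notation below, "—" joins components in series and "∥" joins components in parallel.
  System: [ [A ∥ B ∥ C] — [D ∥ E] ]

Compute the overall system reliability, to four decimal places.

0.9743

Parallel (A, B, and C): 1 − (1 − 0.780000)(1 − 0.830000)(1 − 0.900000) = 0.996260
Parallel (D and E): 1 − (1 − 0.890000)(1 − 0.800000) = 0.978000
Series ([0.996260] and [0.978000]): 0.996260 × 0.978000 = 0.9743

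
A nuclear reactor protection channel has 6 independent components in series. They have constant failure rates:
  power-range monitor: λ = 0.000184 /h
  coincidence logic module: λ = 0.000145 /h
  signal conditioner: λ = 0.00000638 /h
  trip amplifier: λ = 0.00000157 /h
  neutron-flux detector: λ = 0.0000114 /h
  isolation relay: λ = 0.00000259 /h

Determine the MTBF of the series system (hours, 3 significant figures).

Series of exponential components: λ_sys = Σ λ_i
λ_sys = 0.000184 + 0.000145 + 0.00000638 + 0.00000157 + 0.0000114 + 0.00000259 = 3.5094e-04 /h
MTBF = 1 / λ_sys = 2850 h

2850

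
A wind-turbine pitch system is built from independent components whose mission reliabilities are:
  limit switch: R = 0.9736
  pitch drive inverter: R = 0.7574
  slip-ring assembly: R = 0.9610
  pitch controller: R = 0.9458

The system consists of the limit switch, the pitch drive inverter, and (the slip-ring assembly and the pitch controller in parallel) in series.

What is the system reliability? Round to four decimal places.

Parallel (slip-ring assembly and pitch controller): 1 − (1 − 0.961000)(1 − 0.945800) = 0.997886
Series (limit switch, pitch drive inverter, and [0.997886]): 0.973600 × 0.757400 × 0.997886 = 0.7358

0.7358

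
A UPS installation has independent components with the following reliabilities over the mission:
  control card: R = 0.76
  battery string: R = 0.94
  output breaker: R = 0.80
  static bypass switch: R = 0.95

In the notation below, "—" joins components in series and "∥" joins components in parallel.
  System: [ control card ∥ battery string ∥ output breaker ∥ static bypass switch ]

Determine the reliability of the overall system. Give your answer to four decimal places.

Parallel (control card, battery string, output breaker, and static bypass switch): 1 − (1 − 0.760000)(1 − 0.940000)(1 − 0.800000)(1 − 0.950000) = 0.9999

0.9999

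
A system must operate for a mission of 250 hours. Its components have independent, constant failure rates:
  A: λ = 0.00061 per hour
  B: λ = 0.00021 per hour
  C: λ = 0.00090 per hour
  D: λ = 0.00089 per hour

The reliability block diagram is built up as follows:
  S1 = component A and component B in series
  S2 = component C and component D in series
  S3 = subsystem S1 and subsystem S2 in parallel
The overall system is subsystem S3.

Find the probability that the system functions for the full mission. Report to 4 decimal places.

R(A) = exp(−0.00061 × 250) = 0.858559
R(B) = exp(−0.00021 × 250) = 0.948854
R(C) = exp(−0.00090 × 250) = 0.798516
R(D) = exp(−0.00089 × 250) = 0.800515
Series (A and B): 0.858559 × 0.948854 = 0.814647
Series (C and D): 0.798516 × 0.800515 = 0.639224
Parallel ([0.814647] and [0.639224]): 1 − (1 − 0.814647)(1 − 0.639224) = 0.9331

0.9331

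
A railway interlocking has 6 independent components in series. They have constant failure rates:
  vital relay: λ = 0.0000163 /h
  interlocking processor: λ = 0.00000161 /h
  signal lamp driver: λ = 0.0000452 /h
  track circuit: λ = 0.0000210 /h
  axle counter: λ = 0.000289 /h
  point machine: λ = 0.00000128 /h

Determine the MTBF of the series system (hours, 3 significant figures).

2670

Series of exponential components: λ_sys = Σ λ_i
λ_sys = 0.0000163 + 0.00000161 + 0.0000452 + 0.0000210 + 0.000289 + 0.00000128 = 3.7439e-04 /h
MTBF = 1 / λ_sys = 2670 h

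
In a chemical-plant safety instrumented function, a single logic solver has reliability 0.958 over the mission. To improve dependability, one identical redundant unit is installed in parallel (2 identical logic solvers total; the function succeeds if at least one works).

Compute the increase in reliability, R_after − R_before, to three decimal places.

0.040

R_before = 0.958
R_after = 1 − (1 − 0.958)^2 = 0.998
ΔR = 0.998 − 0.958 = 0.040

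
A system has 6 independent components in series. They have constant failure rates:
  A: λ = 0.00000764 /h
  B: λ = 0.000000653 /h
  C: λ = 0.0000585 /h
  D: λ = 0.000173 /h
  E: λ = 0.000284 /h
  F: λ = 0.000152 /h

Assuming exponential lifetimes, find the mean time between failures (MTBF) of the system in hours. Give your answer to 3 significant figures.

Series of exponential components: λ_sys = Σ λ_i
λ_sys = 0.00000764 + 0.000000653 + 0.0000585 + 0.000173 + 0.000284 + 0.000152 = 6.7579e-04 /h
MTBF = 1 / λ_sys = 1480 h

1480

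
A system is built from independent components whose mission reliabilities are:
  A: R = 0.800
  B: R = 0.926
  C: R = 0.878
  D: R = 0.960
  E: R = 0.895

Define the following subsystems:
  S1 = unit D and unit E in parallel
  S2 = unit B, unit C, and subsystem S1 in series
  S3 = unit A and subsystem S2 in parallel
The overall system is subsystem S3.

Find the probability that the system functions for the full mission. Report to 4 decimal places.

0.9619

Parallel (D and E): 1 − (1 − 0.960000)(1 − 0.895000) = 0.995800
Series (B, C, and [0.995800]): 0.926000 × 0.878000 × 0.995800 = 0.809613
Parallel (A and [0.809613]): 1 − (1 − 0.800000)(1 − 0.809613) = 0.9619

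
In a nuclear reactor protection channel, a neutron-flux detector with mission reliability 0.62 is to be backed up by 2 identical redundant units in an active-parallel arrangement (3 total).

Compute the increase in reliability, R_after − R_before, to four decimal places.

R_before = 0.62
R_after = 1 − (1 − 0.62)^3 = 0.9451
ΔR = 0.9451 − 0.62 = 0.3251

0.3251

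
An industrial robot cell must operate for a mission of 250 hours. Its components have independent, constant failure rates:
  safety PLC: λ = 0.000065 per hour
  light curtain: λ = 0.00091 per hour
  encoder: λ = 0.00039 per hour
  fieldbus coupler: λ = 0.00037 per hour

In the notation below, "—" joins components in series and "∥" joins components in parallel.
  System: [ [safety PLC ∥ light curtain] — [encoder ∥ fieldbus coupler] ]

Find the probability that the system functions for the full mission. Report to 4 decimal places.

0.9885

R(safety PLC) = exp(−0.000065 × 250) = 0.983881
R(light curtain) = exp(−0.00091 × 250) = 0.796522
R(encoder) = exp(−0.00039 × 250) = 0.907102
R(fieldbus coupler) = exp(−0.00037 × 250) = 0.911649
Parallel (safety PLC and light curtain): 1 − (1 − 0.983881)(1 − 0.796522) = 0.996720
Parallel (encoder and fieldbus coupler): 1 − (1 − 0.907102)(1 − 0.911649) = 0.991792
Series ([0.996720] and [0.991792]): 0.996720 × 0.991792 = 0.9885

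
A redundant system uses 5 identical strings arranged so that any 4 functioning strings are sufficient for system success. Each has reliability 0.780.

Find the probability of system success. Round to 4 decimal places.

R = Σ_{i=4}^{5} C(5,i) p^i (1−p)^{5−i} with p = 0.780
C(5,4)·0.780^4·0.220^1 = 0.407166
C(5,5)·0.780^5·0.220^0 = 0.288717
Sum = 0.6959

0.6959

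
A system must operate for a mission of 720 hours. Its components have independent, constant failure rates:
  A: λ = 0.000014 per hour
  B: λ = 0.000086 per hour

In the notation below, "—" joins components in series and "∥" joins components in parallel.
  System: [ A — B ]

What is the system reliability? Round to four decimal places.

R(A) = exp(−0.000014 × 720) = 0.989971
R(B) = exp(−0.000086 × 720) = 0.939958
Series (A and B): 0.989971 × 0.939958 = 0.9305

0.9305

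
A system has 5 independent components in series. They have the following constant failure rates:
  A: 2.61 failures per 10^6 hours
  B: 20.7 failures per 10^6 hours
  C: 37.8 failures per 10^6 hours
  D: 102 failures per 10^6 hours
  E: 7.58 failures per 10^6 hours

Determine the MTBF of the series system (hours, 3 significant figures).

5860

Series of exponential components: λ_sys = Σ λ_i
λ_sys = 0.00000261 + 0.0000207 + 0.0000378 + 0.000102 + 0.00000758 = 1.7069e-04 /h
MTBF = 1 / λ_sys = 5860 h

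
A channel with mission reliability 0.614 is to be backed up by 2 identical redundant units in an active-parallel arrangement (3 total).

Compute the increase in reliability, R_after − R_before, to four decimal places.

R_before = 0.614
R_after = 1 − (1 − 0.614)^3 = 0.9425
ΔR = 0.9425 − 0.614 = 0.3285

0.3285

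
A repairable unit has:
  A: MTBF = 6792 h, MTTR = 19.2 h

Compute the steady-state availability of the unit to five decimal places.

A(A) = MTBF/(MTBF+MTTR) = 6792/(6792+19.2) = 0.99718

0.99718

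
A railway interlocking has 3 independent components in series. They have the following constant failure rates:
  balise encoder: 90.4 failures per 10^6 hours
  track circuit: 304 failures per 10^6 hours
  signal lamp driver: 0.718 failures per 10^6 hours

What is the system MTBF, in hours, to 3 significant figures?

Series of exponential components: λ_sys = Σ λ_i
λ_sys = 0.0000904 + 0.000304 + 0.000000718 = 3.9512e-04 /h
MTBF = 1 / λ_sys = 2530 h

2530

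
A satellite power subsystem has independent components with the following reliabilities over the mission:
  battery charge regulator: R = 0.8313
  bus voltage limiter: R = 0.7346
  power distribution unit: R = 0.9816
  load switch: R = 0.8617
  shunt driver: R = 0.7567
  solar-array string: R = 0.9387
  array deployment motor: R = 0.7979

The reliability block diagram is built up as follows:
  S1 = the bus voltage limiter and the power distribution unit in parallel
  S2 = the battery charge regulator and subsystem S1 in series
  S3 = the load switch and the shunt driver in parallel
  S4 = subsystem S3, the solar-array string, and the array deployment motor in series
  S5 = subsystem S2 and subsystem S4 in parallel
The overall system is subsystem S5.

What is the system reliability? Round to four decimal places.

0.9523

Parallel (bus voltage limiter and power distribution unit): 1 − (1 − 0.734600)(1 − 0.981600) = 0.995117
Series (battery charge regulator and [0.995117]): 0.831300 × 0.995117 = 0.827241
Parallel (load switch and shunt driver): 1 − (1 − 0.861700)(1 − 0.756700) = 0.966352
Series ([0.966352], solar-array string, and array deployment motor): 0.966352 × 0.938700 × 0.797900 = 0.723787
Parallel ([0.827241] and [0.723787]): 1 − (1 − 0.827241)(1 − 0.723787) = 0.9523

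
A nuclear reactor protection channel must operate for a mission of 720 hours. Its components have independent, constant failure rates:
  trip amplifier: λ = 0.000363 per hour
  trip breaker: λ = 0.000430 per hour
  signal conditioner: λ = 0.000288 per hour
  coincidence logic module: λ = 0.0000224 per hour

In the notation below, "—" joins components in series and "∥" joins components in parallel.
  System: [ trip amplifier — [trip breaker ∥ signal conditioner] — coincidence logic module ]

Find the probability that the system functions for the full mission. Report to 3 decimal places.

R(trip amplifier) = exp(−0.000363 × 720) = 0.77000
R(trip breaker) = exp(−0.000430 × 720) = 0.73374
R(signal conditioner) = exp(−0.000288 × 720) = 0.81273
R(coincidence logic module) = exp(−0.0000224 × 720) = 0.98400
Parallel (trip breaker and signal conditioner): 1 − (1 − 0.73374)(1 − 0.81273) = 0.95014
Series (trip amplifier, [0.95014], and coincidence logic module): 0.77000 × 0.95014 × 0.98400 = 0.720

0.720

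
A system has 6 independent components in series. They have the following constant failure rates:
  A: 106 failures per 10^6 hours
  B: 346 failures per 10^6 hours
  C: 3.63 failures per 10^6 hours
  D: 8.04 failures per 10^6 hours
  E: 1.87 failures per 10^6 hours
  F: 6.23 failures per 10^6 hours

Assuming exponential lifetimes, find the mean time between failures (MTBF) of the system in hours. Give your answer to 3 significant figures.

Series of exponential components: λ_sys = Σ λ_i
λ_sys = 0.000106 + 0.000346 + 0.00000363 + 0.00000804 + 0.00000187 + 0.00000623 = 4.7177e-04 /h
MTBF = 1 / λ_sys = 2120 h

2120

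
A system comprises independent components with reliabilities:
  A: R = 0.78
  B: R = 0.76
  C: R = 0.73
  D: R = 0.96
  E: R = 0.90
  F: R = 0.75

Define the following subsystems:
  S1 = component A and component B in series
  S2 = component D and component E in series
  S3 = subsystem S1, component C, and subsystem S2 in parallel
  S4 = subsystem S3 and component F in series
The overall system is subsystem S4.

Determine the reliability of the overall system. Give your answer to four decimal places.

0.7388

Series (A and B): 0.780000 × 0.760000 = 0.592800
Series (D and E): 0.960000 × 0.900000 = 0.864000
Parallel ([0.592800], C, and [0.864000]): 1 − (1 − 0.592800)(1 − 0.730000)(1 − 0.864000) = 0.985048
Series ([0.985048] and F): 0.985048 × 0.750000 = 0.7388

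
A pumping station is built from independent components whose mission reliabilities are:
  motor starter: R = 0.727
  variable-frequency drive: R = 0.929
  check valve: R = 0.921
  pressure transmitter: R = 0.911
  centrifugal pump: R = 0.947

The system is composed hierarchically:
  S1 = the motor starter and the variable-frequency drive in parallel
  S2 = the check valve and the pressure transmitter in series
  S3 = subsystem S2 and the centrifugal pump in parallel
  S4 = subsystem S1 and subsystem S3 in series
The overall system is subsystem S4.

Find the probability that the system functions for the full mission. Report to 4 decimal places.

Parallel (motor starter and variable-frequency drive): 1 − (1 − 0.727000)(1 − 0.929000) = 0.980617
Series (check valve and pressure transmitter): 0.921000 × 0.911000 = 0.839031
Parallel ([0.839031] and centrifugal pump): 1 − (1 − 0.839031)(1 − 0.947000) = 0.991469
Series ([0.980617] and [0.991469]): 0.980617 × 0.991469 = 0.9723

0.9723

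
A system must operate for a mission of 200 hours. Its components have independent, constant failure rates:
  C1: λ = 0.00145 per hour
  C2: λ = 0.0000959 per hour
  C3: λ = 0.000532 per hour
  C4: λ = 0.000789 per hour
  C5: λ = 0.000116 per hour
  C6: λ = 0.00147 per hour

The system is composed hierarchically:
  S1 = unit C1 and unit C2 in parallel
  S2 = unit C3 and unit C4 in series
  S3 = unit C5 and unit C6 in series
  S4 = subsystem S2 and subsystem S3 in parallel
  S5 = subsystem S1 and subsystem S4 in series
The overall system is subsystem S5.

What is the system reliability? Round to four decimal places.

R(C1) = exp(−0.00145 × 200) = 0.748264
R(C2) = exp(−0.0000959 × 200) = 0.981003
R(C3) = exp(−0.000532 × 200) = 0.899065
R(C4) = exp(−0.000789 × 200) = 0.854021
R(C5) = exp(−0.000116 × 200) = 0.977067
R(C6) = exp(−0.00147 × 200) = 0.745276
Parallel (C1 and C2): 1 − (1 − 0.748264)(1 − 0.981003) = 0.995218
Series (C3 and C4): 0.899065 × 0.854021 = 0.767820
Series (C5 and C6): 0.977067 × 0.745276 = 0.728185
Parallel ([0.767820] and [0.728185]): 1 − (1 − 0.767820)(1 − 0.728185) = 0.936890
Series ([0.995218] and [0.936890]): 0.995218 × 0.936890 = 0.9324

0.9324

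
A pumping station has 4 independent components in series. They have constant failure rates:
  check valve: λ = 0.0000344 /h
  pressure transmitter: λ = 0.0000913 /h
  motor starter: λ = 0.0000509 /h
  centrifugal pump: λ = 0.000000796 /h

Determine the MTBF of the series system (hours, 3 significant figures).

Series of exponential components: λ_sys = Σ λ_i
λ_sys = 0.0000344 + 0.0000913 + 0.0000509 + 0.000000796 = 1.7740e-04 /h
MTBF = 1 / λ_sys = 5640 h

5640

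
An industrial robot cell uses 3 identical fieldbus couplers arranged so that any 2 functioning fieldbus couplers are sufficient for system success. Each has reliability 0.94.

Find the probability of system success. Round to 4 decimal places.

R = Σ_{i=2}^{3} C(3,i) p^i (1−p)^{3−i} with p = 0.94
C(3,2)·0.94^2·0.06^1 = 0.159048
C(3,3)·0.94^3·0.06^0 = 0.830584
Sum = 0.9896

0.9896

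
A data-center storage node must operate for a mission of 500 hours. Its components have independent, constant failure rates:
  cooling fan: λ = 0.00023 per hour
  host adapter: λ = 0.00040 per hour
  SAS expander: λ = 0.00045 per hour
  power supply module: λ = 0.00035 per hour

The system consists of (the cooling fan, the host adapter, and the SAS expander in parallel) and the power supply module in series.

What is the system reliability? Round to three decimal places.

0.836

R(cooling fan) = exp(−0.00023 × 500) = 0.89137
R(host adapter) = exp(−0.00040 × 500) = 0.81873
R(SAS expander) = exp(−0.00045 × 500) = 0.79852
R(power supply module) = exp(−0.00035 × 500) = 0.83946
Parallel (cooling fan, host adapter, and SAS expander): 1 − (1 − 0.89137)(1 − 0.81873)(1 − 0.79852) = 0.99603
Series ([0.99603] and power supply module): 0.99603 × 0.83946 = 0.836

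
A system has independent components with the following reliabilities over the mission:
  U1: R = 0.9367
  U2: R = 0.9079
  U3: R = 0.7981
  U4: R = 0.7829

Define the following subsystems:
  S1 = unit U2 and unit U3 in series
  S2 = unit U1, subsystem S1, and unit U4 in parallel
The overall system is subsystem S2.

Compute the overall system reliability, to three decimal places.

Series (U2 and U3): 0.90790 × 0.79810 = 0.72459
Parallel (U1, [0.72459], and U4): 1 − (1 − 0.93670)(1 − 0.72459)(1 − 0.78290) = 0.996

0.996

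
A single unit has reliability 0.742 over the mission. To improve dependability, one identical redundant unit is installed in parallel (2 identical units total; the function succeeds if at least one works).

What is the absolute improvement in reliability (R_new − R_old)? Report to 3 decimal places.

R_before = 0.742
R_after = 1 − (1 − 0.742)^2 = 0.933
ΔR = 0.933 − 0.742 = 0.191

0.191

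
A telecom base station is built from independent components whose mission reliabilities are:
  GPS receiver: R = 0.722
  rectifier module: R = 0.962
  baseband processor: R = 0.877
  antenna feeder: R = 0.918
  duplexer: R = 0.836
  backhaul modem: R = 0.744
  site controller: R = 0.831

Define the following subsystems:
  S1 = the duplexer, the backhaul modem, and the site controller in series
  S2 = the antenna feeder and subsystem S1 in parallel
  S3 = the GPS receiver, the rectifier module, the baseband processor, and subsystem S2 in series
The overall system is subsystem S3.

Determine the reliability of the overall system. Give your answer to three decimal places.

Series (duplexer, backhaul modem, and site controller): 0.83600 × 0.74400 × 0.83100 = 0.51687
Parallel (antenna feeder and [0.51687]): 1 − (1 − 0.91800)(1 − 0.51687) = 0.96038
Series (GPS receiver, rectifier module, baseband processor, and [0.96038]): 0.72200 × 0.96200 × 0.87700 × 0.96038 = 0.585

0.585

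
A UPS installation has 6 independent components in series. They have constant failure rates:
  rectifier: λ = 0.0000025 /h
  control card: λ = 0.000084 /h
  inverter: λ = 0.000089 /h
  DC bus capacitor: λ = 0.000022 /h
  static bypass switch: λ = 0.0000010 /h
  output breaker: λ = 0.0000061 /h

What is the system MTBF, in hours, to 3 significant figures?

4890

Series of exponential components: λ_sys = Σ λ_i
λ_sys = 0.0000025 + 0.000084 + 0.000089 + 0.000022 + 0.0000010 + 0.0000061 = 2.0460e-04 /h
MTBF = 1 / λ_sys = 4890 h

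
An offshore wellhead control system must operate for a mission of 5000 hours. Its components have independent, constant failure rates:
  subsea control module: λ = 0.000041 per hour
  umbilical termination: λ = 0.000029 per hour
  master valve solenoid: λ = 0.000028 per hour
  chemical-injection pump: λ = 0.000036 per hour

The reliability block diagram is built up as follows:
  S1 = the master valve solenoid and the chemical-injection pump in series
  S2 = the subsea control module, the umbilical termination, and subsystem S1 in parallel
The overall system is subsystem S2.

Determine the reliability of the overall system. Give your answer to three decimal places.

R(subsea control module) = exp(−0.000041 × 5000) = 0.81465
R(umbilical termination) = exp(−0.000029 × 5000) = 0.86502
R(master valve solenoid) = exp(−0.000028 × 5000) = 0.86936
R(chemical-injection pump) = exp(−0.000036 × 5000) = 0.83527
Series (master valve solenoid and chemical-injection pump): 0.86936 × 0.83527 = 0.72615
Parallel (subsea control module, umbilical termination, and [0.72615]): 1 − (1 − 0.81465)(1 − 0.86502)(1 − 0.72615) = 0.993

0.993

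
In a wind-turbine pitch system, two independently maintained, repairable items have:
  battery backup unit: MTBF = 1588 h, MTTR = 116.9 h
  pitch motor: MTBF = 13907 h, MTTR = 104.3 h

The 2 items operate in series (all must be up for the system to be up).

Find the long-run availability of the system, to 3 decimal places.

A(battery backup unit) = MTBF/(MTBF+MTTR) = 1588/(1588+116.9) = 0.931433
A(pitch motor) = MTBF/(MTBF+MTTR) = 13907/(13907+104.3) = 0.992556
Series availability: 0.931433 × 0.992556 = 0.924

0.924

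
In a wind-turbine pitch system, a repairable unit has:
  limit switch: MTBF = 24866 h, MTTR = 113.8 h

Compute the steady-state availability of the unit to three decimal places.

0.995

A(limit switch) = MTBF/(MTBF+MTTR) = 24866/(24866+113.8) = 0.995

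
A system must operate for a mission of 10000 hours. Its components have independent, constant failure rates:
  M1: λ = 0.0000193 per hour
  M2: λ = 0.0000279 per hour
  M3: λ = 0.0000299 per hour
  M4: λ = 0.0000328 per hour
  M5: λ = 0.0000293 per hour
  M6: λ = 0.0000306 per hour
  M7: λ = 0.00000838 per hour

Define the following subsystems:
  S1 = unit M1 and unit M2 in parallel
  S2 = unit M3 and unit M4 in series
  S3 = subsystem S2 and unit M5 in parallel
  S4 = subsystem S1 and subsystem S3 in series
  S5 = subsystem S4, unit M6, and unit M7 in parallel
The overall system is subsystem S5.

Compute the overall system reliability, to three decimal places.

0.997

R(M1) = exp(−0.0000193 × 10000) = 0.82448
R(M2) = exp(−0.0000279 × 10000) = 0.75654
R(M3) = exp(−0.0000299 × 10000) = 0.74156
R(M4) = exp(−0.0000328 × 10000) = 0.72036
R(M5) = exp(−0.0000293 × 10000) = 0.74602
R(M6) = exp(−0.0000306 × 10000) = 0.73639
R(M7) = exp(−0.00000838 × 10000) = 0.91962
Parallel (M1 and M2): 1 − (1 − 0.82448)(1 − 0.75654) = 0.95727
Series (M3 and M4): 0.74156 × 0.72036 = 0.53419
Parallel ([0.53419] and M5): 1 − (1 − 0.53419)(1 − 0.74602) = 0.88169
Series ([0.95727] and [0.88169]): 0.95727 × 0.88169 = 0.84402
Parallel ([0.84402], M6, and M7): 1 − (1 − 0.84402)(1 − 0.73639)(1 − 0.91962) = 0.997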